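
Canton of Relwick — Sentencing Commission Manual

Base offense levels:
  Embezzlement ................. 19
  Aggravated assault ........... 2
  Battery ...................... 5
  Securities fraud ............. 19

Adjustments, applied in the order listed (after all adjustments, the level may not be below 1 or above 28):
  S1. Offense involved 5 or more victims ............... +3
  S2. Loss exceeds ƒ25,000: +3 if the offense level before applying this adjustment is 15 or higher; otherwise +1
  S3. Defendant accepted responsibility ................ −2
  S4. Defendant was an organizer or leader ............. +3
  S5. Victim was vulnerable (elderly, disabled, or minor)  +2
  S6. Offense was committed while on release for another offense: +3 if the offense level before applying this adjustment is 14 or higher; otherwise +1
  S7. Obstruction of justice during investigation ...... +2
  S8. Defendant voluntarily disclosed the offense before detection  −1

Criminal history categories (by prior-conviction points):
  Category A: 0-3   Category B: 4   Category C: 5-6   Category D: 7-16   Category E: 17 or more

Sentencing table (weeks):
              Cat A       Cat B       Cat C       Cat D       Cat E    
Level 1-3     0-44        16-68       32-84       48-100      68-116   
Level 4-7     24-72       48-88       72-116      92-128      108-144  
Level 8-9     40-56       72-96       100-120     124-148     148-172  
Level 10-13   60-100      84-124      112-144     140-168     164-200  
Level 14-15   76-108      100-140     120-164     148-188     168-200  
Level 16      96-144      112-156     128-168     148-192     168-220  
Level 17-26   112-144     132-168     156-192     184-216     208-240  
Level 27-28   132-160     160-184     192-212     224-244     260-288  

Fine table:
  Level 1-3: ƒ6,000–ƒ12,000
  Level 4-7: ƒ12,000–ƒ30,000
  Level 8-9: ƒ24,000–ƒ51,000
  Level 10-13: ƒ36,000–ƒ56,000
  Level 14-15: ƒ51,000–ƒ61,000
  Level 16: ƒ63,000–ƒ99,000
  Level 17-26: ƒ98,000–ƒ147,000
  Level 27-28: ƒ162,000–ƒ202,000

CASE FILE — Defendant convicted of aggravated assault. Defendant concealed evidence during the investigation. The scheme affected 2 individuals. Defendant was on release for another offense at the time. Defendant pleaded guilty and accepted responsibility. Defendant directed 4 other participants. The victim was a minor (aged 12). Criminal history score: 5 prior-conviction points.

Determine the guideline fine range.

ƒ24,000–ƒ51,000

Base offense level for aggravated assault: 2.
S3 applies: 2 − 2 = 0.
S4 applies: 0 + 3 = 3.
S5 applies: 3 + 2 = 5.
S6 applies (level before this adjustment is 5 < 14, so +1): 5 + 1 = 6.
S7 applies: 6 + 2 = 8.
Final offense level: 8.
Level 8 falls in the 8-9 band.
Fine table: Level 8-9 → ƒ24,000–ƒ51,000.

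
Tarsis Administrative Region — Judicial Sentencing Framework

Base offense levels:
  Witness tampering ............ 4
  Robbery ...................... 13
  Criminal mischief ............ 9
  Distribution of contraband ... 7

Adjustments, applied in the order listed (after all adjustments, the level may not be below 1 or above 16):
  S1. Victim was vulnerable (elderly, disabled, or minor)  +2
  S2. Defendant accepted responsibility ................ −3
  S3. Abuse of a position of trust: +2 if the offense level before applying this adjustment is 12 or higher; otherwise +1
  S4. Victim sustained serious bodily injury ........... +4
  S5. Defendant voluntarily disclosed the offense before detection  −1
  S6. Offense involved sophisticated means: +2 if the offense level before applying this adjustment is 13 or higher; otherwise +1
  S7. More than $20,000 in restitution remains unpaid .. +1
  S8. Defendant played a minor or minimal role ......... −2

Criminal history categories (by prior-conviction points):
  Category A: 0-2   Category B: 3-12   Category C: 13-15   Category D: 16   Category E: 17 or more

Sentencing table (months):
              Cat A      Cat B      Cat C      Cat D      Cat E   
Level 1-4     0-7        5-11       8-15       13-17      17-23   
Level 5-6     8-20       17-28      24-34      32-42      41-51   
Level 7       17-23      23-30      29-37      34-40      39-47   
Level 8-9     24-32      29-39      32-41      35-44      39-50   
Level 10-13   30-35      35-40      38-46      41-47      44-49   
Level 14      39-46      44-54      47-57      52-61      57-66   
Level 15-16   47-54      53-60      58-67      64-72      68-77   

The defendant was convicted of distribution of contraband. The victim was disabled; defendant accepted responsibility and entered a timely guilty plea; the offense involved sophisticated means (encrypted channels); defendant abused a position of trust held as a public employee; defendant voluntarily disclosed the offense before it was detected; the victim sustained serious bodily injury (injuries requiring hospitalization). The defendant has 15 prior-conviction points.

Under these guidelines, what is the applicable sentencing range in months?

38-46 months

Base offense level for distribution of contraband: 7.
S1 applies: 7 + 2 = 9.
S2 applies: 9 − 3 = 6.
S3 applies (level before this adjustment is 6 < 12, so +1): 6 + 1 = 7.
S4 applies: 7 + 4 = 11.
S5 applies: 11 − 1 = 10.
S6 applies (level before this adjustment is 10 < 13, so +1): 10 + 1 = 11.
S7 does not apply.
S8 does not apply.
Final offense level: 11.
Criminal history: 15 prior points → Category C (13-15).
Level 11 falls in the 10-13 band.
Grid: Level 10-13 × Category C = 38-46 months.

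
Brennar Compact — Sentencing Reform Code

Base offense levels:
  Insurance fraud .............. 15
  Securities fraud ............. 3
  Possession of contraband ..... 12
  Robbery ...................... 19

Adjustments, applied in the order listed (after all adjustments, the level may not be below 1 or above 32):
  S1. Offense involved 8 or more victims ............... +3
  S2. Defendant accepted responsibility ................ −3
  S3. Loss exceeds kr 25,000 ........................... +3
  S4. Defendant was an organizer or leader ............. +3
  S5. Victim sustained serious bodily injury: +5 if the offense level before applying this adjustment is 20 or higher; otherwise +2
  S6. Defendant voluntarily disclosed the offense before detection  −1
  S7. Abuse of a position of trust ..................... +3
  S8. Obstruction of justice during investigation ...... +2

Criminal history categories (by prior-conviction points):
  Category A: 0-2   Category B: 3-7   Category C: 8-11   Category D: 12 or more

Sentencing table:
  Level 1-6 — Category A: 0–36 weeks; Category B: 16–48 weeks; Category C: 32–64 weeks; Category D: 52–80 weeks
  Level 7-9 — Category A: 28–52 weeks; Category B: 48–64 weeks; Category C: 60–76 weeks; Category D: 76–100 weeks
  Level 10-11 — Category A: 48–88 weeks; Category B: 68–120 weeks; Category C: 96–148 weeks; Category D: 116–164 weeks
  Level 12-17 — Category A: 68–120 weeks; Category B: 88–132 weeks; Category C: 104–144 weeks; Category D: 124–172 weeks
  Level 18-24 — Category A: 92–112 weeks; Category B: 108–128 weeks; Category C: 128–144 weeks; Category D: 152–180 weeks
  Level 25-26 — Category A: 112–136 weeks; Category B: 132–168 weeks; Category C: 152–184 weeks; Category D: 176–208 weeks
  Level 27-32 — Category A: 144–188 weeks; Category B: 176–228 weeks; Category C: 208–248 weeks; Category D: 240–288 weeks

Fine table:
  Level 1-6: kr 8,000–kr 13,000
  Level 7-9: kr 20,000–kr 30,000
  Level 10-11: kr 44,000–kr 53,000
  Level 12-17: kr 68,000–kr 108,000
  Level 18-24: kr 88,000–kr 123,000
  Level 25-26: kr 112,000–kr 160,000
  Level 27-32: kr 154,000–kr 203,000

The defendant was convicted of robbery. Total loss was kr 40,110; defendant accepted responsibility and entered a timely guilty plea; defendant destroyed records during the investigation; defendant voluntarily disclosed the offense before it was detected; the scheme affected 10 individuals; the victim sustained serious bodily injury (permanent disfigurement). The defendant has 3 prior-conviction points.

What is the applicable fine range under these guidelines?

Base offense level for robbery: 19.
S1 applies: 19 + 3 = 22.
S2 applies: 22 − 3 = 19.
S3 applies: 19 + 3 = 22.
S5 applies (level before this adjustment is 22 ≥ 20, so +5): 22 + 5 = 27.
S6 applies: 27 − 1 = 26.
S8 applies: 26 + 2 = 28.
Final offense level: 28.
Level 28 falls in the 27-32 band.
Fine table: Level 27-32 → kr 154,000–kr 203,000.

kr 154,000–kr 203,000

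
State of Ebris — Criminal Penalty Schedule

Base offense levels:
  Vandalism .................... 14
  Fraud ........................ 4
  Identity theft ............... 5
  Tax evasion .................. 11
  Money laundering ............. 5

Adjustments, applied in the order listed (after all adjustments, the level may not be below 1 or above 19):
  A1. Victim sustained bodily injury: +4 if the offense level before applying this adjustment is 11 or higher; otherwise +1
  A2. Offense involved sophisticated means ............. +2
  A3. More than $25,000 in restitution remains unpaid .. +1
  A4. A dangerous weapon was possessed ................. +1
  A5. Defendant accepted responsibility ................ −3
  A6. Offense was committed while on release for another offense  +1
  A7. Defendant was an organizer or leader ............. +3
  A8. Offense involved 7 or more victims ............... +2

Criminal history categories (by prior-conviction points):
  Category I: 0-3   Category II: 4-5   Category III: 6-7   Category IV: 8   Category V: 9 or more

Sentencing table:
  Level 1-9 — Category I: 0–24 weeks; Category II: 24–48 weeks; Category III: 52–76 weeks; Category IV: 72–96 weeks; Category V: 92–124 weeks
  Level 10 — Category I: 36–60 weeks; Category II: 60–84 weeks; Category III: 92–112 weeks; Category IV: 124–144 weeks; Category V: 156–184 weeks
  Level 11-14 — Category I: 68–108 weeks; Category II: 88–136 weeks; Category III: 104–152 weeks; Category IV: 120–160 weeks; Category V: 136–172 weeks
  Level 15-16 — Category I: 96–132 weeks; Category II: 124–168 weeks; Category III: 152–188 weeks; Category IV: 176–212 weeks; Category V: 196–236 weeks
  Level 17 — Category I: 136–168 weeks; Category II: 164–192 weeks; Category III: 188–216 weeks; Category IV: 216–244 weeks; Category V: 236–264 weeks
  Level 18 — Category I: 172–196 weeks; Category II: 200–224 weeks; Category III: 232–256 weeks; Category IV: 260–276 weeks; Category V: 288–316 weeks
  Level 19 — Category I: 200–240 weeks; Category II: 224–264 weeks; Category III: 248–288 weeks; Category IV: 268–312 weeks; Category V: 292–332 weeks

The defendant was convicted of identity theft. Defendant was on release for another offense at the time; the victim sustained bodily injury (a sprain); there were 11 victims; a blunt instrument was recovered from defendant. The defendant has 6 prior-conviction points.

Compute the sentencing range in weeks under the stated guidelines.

92-112 weeks

Base offense level for identity theft: 5.
A1 applies (level before this adjustment is 5 < 11, so +1): 5 + 1 = 6.
A2 does not apply.
A3 does not apply.
A4 applies: 6 + 1 = 7.
A6 applies: 7 + 1 = 8.
A7 does not apply.
A8 applies: 8 + 2 = 10.
Final offense level: 10.
Criminal history: 6 prior points → Category III (6-7).
Level 10 falls in the 10 band.
Grid: Level 10 × Category III = 92-112 weeks.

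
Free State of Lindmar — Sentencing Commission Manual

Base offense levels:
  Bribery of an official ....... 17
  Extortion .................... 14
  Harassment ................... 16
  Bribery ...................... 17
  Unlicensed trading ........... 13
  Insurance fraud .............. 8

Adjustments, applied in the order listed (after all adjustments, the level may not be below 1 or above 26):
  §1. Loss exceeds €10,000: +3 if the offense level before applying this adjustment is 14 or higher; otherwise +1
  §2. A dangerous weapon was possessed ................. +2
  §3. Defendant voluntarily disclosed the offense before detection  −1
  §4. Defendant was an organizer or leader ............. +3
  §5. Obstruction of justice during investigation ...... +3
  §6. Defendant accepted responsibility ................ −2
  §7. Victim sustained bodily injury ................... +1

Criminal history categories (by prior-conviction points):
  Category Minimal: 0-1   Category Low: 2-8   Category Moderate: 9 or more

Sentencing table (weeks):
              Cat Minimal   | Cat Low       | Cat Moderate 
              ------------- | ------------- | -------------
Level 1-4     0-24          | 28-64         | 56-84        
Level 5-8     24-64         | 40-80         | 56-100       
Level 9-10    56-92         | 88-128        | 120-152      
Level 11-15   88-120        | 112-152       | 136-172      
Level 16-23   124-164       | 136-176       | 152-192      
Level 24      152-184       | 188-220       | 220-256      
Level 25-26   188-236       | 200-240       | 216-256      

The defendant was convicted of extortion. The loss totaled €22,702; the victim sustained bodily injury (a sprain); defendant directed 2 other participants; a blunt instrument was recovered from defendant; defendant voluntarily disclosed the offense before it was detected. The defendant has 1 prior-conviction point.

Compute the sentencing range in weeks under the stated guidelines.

124-164 weeks

Base offense level for extortion: 14.
§1 applies (level before this adjustment is 14 ≥ 14, so +3): 14 + 3 = 17.
§2 applies: 17 + 2 = 19.
§3 applies: 19 − 1 = 18.
§4 applies: 18 + 3 = 21.
§5 does not apply.
§7 applies: 21 + 1 = 22.
Final offense level: 22.
Criminal history: 1 prior point → Category Minimal (0-1).
Level 22 falls in the 16-23 band.
Grid: Level 16-23 × Category Minimal = 124-164 weeks.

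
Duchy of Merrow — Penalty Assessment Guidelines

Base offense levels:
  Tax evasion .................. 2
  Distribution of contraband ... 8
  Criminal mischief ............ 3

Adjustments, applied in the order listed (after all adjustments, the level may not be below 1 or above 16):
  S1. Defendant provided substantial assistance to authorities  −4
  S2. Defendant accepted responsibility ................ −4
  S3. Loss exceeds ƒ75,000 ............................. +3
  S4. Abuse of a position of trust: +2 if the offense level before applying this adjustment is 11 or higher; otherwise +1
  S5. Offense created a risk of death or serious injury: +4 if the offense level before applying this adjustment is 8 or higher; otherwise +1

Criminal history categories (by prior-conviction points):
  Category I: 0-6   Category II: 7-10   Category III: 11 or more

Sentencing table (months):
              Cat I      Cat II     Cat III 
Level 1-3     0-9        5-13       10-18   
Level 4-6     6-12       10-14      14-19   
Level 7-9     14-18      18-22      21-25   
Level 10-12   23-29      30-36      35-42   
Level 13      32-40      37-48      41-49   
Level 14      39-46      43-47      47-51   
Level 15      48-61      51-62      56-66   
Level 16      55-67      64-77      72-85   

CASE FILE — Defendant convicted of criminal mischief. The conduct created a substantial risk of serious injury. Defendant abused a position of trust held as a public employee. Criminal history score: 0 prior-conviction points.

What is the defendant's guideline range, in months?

6-12 months

Base offense level for criminal mischief: 3.
S4 applies (level before this adjustment is 3 < 11, so +1): 3 + 1 = 4.
S5 applies (level before this adjustment is 4 < 8, so +1): 4 + 1 = 5.
Final offense level: 5.
Criminal history: 0 prior points → Category I (0-6).
Level 5 falls in the 4-6 band.
Grid: Level 4-6 × Category I = 6-12 months.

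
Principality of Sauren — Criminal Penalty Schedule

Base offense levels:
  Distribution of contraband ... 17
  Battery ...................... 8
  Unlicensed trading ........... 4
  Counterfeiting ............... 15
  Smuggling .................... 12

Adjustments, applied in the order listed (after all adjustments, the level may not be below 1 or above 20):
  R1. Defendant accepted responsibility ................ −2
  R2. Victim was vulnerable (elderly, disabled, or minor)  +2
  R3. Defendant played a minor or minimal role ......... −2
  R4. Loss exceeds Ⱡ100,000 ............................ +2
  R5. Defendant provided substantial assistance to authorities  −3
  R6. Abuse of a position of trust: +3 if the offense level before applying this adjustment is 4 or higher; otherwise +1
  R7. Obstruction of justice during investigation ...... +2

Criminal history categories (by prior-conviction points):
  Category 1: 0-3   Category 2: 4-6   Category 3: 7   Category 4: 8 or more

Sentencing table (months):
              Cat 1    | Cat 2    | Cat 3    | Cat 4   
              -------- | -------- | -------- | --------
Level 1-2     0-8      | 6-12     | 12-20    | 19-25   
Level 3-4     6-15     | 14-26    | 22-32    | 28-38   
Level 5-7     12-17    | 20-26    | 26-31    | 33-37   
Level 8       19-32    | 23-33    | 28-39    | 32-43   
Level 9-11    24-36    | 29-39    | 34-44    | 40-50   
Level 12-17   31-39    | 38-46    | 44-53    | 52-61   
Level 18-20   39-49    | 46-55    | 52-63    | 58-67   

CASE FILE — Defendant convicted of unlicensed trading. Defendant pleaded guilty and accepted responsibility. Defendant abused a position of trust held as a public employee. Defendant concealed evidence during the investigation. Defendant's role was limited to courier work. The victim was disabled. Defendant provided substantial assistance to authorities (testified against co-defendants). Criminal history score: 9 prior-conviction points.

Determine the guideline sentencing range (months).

19-25 months

Base offense level for unlicensed trading: 4.
R1 applies: 4 − 2 = 2.
R2 applies: 2 + 2 = 4.
R3 applies: 4 − 2 = 2.
R5 applies: 2 − 3 = -1.
R6 applies (level before this adjustment is -1 < 4, so +1): -1 + 1 = 0.
R7 applies: 0 + 2 = 2.
Final offense level: 2.
Criminal history: 9 prior points → Category 4 (8+).
Level 2 falls in the 1-2 band.
Grid: Level 1-2 × Category 4 = 19-25 months.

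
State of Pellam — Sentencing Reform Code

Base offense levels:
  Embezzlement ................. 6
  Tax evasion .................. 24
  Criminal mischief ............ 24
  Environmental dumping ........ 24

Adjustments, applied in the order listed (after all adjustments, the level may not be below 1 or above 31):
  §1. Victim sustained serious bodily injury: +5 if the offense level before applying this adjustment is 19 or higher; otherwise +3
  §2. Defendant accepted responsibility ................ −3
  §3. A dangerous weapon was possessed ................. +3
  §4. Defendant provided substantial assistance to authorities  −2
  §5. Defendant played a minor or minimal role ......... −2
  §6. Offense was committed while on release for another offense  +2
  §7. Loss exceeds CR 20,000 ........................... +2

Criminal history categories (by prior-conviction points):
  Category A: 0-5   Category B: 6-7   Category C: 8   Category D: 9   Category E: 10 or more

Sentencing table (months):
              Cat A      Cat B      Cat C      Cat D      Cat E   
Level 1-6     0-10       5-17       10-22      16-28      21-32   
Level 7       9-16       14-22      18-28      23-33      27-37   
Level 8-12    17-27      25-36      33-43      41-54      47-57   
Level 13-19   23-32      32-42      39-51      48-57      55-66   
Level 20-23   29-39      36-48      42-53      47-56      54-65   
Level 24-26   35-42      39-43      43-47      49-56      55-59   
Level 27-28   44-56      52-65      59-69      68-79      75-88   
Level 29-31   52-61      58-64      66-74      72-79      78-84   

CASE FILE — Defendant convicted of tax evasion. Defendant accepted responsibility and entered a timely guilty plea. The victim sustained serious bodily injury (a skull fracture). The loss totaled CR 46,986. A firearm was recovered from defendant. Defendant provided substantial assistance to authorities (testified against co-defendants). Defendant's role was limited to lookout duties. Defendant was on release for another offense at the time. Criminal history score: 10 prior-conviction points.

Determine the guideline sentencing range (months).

Base offense level for tax evasion: 24.
§1 applies (level before this adjustment is 24 ≥ 19, so +5): 24 + 5 = 29.
§2 applies: 29 − 3 = 26.
§3 applies: 26 + 3 = 29.
§4 applies: 29 − 2 = 27.
§5 applies: 27 − 2 = 25.
§6 applies: 25 + 2 = 27.
§7 applies: 27 + 2 = 29.
Final offense level: 29.
Criminal history: 10 prior points → Category E (10+).
Level 29 falls in the 29-31 band.
Grid: Level 29-31 × Category E = 78-84 months.

78-84 months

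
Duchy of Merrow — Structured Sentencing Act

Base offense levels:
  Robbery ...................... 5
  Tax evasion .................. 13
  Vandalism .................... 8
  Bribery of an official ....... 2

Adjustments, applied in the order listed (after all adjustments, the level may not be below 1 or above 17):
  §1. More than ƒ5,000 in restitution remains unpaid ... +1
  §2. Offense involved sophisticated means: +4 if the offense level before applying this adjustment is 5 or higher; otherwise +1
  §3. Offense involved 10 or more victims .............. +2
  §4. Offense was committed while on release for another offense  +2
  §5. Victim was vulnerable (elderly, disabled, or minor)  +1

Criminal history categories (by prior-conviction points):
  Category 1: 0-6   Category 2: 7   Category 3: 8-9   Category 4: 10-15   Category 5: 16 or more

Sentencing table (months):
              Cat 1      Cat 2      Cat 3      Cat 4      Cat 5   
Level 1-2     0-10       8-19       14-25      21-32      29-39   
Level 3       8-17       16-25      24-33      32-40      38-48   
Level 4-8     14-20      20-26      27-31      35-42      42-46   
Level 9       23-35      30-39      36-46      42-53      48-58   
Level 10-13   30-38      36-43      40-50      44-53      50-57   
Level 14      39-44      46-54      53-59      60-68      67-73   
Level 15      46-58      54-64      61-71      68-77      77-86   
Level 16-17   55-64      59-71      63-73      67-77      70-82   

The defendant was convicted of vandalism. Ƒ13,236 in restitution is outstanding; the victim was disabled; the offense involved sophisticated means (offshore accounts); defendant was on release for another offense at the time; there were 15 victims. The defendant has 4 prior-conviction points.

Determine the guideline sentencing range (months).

55-64 months

Base offense level for vandalism: 8.
§1 applies: 8 + 1 = 9.
§2 applies (level before this adjustment is 9 ≥ 5, so +4): 9 + 4 = 13.
§3 applies: 13 + 2 = 15.
§4 applies: 15 + 2 = 17.
§5 applies: 17 + 1 = 18.
Level 18 exceeds the maximum of 17; capped at 17.
Final offense level: 17.
Criminal history: 4 prior points → Category 1 (0-6).
Level 17 falls in the 16-17 band.
Grid: Level 16-17 × Category 1 = 55-64 months.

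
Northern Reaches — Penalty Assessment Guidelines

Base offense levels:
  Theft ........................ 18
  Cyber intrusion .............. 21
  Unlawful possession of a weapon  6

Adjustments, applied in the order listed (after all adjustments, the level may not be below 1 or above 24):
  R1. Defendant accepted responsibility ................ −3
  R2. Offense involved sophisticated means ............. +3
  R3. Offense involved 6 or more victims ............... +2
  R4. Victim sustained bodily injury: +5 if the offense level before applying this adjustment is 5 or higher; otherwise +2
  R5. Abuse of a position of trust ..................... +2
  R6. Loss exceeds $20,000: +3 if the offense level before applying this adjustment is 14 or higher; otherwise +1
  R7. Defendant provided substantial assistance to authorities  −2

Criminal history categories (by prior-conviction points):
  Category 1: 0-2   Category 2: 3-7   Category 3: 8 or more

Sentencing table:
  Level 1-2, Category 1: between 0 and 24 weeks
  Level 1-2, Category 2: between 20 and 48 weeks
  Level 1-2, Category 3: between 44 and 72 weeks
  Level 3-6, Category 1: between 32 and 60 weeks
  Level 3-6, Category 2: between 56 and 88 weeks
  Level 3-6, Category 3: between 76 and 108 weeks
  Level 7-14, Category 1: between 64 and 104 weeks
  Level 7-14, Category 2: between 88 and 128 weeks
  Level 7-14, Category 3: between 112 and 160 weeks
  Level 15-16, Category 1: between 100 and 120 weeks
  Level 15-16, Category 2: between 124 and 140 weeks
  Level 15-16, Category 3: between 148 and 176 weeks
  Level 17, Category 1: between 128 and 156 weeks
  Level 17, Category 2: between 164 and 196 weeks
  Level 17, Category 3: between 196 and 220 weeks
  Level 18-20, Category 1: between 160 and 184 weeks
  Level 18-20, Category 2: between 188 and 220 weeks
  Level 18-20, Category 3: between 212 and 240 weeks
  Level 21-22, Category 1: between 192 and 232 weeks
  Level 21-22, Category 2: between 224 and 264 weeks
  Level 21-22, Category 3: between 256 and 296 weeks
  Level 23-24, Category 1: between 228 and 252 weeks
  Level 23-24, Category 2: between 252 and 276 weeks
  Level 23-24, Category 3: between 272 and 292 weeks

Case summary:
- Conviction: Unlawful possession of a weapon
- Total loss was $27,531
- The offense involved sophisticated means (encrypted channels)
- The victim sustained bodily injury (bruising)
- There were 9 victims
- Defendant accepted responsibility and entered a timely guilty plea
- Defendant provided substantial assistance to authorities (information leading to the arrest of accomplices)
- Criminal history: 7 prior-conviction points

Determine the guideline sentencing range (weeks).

Base offense level for unlawful possession of a weapon: 6.
R1 applies: 6 − 3 = 3.
R2 applies: 3 + 3 = 6.
R3 applies: 6 + 2 = 8.
R4 applies (level before this adjustment is 8 ≥ 5, so +5): 8 + 5 = 13.
R5 does not apply.
R6 applies (level before this adjustment is 13 < 14, so +1): 13 + 1 = 14.
R7 applies: 14 − 2 = 12.
Final offense level: 12.
Criminal history: 7 prior points → Category 2 (3-7).
Level 12 falls in the 7-14 band.
Grid: Level 7-14 × Category 2 = 88-128 weeks.

88-128 weeks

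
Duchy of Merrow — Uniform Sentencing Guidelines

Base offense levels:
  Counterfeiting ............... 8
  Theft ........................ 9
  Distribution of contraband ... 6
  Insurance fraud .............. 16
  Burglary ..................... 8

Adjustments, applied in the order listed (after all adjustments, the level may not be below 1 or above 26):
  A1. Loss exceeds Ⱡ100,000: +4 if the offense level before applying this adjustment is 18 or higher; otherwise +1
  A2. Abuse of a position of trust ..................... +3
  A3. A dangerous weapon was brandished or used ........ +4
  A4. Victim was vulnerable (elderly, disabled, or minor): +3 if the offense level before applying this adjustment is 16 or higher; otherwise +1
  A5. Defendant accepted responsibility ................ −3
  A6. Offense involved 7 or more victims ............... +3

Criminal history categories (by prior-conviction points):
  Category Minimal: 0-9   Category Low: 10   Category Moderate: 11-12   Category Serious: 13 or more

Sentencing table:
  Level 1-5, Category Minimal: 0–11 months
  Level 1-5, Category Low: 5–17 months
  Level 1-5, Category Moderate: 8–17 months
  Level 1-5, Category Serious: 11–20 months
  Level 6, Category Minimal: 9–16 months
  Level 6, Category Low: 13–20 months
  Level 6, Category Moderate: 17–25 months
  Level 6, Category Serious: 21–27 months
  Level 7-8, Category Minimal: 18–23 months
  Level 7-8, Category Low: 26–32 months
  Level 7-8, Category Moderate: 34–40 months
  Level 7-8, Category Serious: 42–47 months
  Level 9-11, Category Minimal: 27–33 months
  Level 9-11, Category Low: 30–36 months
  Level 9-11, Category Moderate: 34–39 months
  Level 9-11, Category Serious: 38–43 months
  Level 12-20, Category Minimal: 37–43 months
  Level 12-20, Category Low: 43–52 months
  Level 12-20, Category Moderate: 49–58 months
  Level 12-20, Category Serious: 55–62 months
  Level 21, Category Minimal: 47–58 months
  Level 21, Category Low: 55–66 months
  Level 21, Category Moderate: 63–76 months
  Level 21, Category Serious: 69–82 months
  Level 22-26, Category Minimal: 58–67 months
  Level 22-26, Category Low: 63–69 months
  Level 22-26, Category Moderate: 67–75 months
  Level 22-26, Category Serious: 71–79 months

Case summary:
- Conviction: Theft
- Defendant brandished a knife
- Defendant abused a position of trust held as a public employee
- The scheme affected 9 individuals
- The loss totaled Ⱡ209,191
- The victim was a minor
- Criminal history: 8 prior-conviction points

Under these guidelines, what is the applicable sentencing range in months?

58-67 months

Base offense level for theft: 9.
A1 applies (level before this adjustment is 9 < 18, so +1): 9 + 1 = 10.
A2 applies: 10 + 3 = 13.
A3 applies: 13 + 4 = 17.
A4 applies (level before this adjustment is 17 ≥ 16, so +3): 17 + 3 = 20.
A5 does not apply.
A6 applies: 20 + 3 = 23.
Final offense level: 23.
Criminal history: 8 prior points → Category Minimal (0-9).
Level 23 falls in the 22-26 band.
Grid: Level 22-26 × Category Minimal = 58-67 months.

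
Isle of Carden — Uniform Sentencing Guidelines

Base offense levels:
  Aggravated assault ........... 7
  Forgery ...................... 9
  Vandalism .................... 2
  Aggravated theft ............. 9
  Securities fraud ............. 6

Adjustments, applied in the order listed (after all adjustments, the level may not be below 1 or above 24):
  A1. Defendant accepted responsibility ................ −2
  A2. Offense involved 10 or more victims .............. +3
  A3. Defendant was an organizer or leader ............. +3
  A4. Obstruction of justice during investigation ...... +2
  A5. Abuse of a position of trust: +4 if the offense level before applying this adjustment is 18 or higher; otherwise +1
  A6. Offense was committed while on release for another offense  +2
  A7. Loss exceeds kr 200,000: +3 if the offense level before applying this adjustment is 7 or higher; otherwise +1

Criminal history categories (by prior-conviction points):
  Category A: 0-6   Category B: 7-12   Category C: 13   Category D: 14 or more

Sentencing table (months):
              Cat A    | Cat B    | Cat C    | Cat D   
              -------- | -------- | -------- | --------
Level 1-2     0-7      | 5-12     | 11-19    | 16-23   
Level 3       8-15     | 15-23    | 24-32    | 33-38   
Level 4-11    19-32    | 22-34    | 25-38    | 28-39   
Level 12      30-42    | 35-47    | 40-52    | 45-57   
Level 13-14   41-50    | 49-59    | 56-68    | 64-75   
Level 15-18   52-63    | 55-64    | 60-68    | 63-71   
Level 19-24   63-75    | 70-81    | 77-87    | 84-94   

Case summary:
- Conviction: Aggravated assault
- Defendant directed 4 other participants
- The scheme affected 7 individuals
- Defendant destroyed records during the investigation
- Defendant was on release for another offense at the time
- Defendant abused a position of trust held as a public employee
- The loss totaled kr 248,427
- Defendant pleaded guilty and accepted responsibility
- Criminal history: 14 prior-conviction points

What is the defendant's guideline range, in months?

Base offense level for aggravated assault: 7.
A1 applies: 7 − 2 = 5.
A2 does not apply.
A3 applies: 5 + 3 = 8.
A4 applies: 8 + 2 = 10.
A5 applies (level before this adjustment is 10 < 18, so +1): 10 + 1 = 11.
A6 applies: 11 + 2 = 13.
A7 applies (level before this adjustment is 13 ≥ 7, so +3): 13 + 3 = 16.
Final offense level: 16.
Criminal history: 14 prior points → Category D (14+).
Level 16 falls in the 15-18 band.
Grid: Level 15-18 × Category D = 63-71 months.

63-71 months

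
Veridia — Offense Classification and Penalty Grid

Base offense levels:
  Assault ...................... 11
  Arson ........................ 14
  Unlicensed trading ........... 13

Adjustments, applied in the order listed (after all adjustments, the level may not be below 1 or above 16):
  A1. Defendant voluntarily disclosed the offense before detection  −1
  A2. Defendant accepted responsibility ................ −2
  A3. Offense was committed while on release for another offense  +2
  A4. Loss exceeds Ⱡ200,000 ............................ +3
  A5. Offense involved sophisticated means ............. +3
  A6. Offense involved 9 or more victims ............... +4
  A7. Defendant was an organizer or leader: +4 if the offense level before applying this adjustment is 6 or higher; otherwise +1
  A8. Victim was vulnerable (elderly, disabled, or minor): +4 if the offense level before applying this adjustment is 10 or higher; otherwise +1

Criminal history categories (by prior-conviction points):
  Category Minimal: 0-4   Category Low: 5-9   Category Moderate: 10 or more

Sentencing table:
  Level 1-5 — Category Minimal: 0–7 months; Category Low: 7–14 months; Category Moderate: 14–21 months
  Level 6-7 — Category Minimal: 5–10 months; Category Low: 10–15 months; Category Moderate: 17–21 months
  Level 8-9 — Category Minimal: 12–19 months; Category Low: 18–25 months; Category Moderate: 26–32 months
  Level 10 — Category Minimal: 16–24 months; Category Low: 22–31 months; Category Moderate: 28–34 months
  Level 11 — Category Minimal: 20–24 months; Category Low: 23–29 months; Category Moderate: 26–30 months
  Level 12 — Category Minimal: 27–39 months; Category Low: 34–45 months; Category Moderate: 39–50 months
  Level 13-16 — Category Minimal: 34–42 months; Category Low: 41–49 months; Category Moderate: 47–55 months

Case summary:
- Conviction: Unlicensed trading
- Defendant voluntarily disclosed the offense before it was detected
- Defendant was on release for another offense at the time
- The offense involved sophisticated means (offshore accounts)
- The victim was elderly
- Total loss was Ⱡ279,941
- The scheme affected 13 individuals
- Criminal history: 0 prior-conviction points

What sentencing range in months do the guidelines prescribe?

34-42 months

Base offense level for unlicensed trading: 13.
A1 applies: 13 − 1 = 12.
A3 applies: 12 + 2 = 14.
A4 applies: 14 + 3 = 17.
A5 applies: 17 + 3 = 20.
A6 applies: 20 + 4 = 24.
A8 applies (level before this adjustment is 24 ≥ 10, so +4): 24 + 4 = 28.
Level 28 exceeds the maximum of 16; capped at 16.
Final offense level: 16.
Criminal history: 0 prior points → Category Minimal (0-4).
Level 16 falls in the 13-16 band.
Grid: Level 13-16 × Category Minimal = 34-42 months.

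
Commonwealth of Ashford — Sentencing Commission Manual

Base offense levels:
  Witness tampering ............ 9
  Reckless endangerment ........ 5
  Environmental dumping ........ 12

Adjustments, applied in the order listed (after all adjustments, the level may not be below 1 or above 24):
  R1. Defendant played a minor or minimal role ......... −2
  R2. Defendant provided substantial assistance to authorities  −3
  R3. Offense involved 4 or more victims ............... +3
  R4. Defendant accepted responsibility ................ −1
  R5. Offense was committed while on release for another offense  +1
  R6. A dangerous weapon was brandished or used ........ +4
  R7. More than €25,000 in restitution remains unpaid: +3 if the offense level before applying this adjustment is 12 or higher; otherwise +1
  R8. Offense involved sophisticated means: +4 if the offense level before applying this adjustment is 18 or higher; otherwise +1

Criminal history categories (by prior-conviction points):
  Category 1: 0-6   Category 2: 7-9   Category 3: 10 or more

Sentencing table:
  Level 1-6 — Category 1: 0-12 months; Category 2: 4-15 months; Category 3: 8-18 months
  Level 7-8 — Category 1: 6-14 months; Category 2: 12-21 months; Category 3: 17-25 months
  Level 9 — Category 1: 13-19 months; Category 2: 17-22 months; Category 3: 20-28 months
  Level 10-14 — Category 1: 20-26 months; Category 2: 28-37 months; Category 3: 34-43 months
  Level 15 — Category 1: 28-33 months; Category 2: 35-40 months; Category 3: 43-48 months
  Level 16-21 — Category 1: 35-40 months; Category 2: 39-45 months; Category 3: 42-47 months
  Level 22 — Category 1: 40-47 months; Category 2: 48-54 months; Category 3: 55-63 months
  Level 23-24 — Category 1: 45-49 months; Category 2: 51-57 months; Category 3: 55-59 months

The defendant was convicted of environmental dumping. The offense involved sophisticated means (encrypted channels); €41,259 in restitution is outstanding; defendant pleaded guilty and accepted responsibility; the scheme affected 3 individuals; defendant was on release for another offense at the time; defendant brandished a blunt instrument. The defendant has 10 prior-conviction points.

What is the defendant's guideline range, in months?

Base offense level for environmental dumping: 12.
R2 does not apply.
R4 applies: 12 − 1 = 11.
R5 applies: 11 + 1 = 12.
R6 applies: 12 + 4 = 16.
R7 applies (level before this adjustment is 16 ≥ 12, so +3): 16 + 3 = 19.
R8 applies (level before this adjustment is 19 ≥ 18, so +4): 19 + 4 = 23.
Final offense level: 23.
Criminal history: 10 prior points → Category 3 (10+).
Level 23 falls in the 23-24 band.
Grid: Level 23-24 × Category 3 = 55-59 months.

55-59 months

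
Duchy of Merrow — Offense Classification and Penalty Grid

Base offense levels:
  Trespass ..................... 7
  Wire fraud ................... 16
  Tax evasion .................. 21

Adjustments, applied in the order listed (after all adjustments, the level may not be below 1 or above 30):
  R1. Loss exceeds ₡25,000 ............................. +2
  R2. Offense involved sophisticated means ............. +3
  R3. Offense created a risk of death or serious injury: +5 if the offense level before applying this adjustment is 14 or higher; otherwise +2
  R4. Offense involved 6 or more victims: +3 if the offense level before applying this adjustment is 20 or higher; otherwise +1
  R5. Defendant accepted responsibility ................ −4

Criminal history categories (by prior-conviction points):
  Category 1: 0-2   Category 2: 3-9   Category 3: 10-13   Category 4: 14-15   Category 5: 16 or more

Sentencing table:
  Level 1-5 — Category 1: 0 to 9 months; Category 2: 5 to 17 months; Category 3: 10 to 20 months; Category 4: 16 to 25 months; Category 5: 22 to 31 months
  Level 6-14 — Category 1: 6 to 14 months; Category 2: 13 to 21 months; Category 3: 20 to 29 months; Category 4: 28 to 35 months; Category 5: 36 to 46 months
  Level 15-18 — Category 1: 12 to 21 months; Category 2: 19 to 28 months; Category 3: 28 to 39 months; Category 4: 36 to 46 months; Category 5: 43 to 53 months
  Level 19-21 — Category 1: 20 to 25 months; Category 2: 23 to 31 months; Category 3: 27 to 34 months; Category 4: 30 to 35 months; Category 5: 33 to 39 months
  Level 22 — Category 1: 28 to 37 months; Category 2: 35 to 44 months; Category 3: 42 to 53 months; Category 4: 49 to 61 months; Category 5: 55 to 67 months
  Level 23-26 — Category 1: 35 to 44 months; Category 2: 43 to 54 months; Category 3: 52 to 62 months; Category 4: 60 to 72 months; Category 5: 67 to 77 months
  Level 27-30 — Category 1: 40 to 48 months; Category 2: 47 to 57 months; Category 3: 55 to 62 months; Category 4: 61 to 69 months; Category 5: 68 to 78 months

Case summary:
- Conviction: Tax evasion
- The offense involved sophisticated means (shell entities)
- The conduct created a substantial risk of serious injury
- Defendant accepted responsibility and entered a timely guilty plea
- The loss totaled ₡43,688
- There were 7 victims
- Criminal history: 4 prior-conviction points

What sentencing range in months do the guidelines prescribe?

Base offense level for tax evasion: 21.
R1 applies: 21 + 2 = 23.
R2 applies: 23 + 3 = 26.
R3 applies (level before this adjustment is 26 ≥ 14, so +5): 26 + 5 = 31.
R4 applies (level before this adjustment is 31 ≥ 20, so +3): 31 + 3 = 34.
R5 applies: 34 − 4 = 30.
Final offense level: 30.
Criminal history: 4 prior points → Category 2 (3-9).
Level 30 falls in the 27-30 band.
Grid: Level 27-30 × Category 2 = 47-57 months.

47-57 months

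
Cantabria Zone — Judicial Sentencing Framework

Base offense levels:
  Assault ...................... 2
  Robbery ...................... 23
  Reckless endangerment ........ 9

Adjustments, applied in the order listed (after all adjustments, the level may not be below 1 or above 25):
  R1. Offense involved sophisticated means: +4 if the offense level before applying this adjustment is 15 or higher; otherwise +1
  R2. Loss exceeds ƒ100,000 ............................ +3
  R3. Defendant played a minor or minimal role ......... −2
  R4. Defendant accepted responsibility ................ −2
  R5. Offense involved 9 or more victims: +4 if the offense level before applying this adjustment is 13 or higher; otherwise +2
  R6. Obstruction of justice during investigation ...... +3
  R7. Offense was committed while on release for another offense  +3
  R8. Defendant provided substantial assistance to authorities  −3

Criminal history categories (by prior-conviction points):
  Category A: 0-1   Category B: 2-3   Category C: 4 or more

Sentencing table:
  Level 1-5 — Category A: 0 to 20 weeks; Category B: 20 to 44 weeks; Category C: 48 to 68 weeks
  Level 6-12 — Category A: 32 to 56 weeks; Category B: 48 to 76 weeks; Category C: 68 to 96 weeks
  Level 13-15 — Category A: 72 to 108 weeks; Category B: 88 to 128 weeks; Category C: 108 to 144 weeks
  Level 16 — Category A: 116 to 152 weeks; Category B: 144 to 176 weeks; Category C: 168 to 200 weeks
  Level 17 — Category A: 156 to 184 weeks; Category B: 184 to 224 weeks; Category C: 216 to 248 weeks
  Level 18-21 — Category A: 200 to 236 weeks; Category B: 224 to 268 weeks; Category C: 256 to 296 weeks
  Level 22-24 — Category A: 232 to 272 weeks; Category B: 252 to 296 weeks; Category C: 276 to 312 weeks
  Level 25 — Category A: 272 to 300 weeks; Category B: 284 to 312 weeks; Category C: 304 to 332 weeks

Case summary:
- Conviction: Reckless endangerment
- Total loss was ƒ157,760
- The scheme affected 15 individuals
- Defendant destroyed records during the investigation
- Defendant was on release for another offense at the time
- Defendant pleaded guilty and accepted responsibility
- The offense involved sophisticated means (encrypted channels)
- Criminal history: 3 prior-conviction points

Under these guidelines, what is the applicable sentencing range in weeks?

224-268 weeks

Base offense level for reckless endangerment: 9.
R1 applies (level before this adjustment is 9 < 15, so +1): 9 + 1 = 10.
R2 applies: 10 + 3 = 13.
R3 does not apply.
R4 applies: 13 − 2 = 11.
R5 applies (level before this adjustment is 11 < 13, so +2): 11 + 2 = 13.
R6 applies: 13 + 3 = 16.
R7 applies: 16 + 3 = 19.
R8 does not apply.
Final offense level: 19.
Criminal history: 3 prior points → Category B (2-3).
Level 19 falls in the 18-21 band.
Grid: Level 18-21 × Category B = 224-268 weeks.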